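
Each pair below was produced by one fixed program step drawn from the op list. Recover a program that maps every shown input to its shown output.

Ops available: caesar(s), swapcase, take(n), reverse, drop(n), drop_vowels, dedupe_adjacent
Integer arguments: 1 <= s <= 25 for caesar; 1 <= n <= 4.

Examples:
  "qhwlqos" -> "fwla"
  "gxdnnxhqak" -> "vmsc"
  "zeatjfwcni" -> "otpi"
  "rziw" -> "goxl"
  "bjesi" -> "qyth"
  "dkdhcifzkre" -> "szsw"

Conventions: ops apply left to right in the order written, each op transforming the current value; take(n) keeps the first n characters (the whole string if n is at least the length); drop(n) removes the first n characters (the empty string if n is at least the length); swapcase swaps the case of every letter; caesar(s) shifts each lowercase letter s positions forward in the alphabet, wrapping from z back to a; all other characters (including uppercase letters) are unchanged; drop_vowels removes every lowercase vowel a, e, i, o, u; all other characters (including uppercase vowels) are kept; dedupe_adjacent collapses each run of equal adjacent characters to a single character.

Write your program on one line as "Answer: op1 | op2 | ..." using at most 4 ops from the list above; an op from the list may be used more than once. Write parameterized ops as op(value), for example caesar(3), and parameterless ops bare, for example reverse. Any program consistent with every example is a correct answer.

caesar(15) | dedupe_adjacent | take(4)

Check, running the answer program on each example:
  "qhwlqos" -> "fwlafdh" -> "fwlafdh" -> "fwla"
  "gxdnnxhqak" -> "vmsccmwfpz" -> "vmscmwfpz" -> "vmsc"
  "zeatjfwcni" -> "otpiyulrcx" -> "otpiyulrcx" -> "otpi"
  "rziw" -> "goxl" -> "goxl" -> "goxl"
  "bjesi" -> "qythx" -> "qythx" -> "qyth"
  "dkdhcifzkre" -> "szswrxuozgt" -> "szswrxuozgt" -> "szsw"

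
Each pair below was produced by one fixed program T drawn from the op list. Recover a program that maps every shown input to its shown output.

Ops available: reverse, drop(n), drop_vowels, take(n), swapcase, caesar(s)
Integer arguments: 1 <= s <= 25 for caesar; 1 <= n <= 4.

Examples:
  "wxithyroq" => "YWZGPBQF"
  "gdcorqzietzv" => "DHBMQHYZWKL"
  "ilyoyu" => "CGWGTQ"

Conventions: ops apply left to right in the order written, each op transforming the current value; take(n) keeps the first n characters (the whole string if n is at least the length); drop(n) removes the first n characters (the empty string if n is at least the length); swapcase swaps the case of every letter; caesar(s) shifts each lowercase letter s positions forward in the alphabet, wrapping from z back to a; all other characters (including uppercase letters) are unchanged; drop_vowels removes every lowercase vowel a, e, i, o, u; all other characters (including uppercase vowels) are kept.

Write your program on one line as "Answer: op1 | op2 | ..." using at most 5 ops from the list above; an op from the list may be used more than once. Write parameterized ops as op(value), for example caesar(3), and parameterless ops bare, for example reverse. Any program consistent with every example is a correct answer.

reverse | caesar(8) | drop_vowels | swapcase

Check, running the answer program on each example:
  "wxithyroq" -> "qoryhtixw" -> "ywzgpbqfe" -> "ywzgpbqf" -> "YWZGPBQF"
  "gdcorqzietzv" -> "vzteizqrocdg" -> "dhbmqhyzwklo" -> "dhbmqhyzwkl" -> "DHBMQHYZWKL"
  "ilyoyu" -> "uyoyli" -> "cgwgtq" -> "cgwgtq" -> "CGWGTQ"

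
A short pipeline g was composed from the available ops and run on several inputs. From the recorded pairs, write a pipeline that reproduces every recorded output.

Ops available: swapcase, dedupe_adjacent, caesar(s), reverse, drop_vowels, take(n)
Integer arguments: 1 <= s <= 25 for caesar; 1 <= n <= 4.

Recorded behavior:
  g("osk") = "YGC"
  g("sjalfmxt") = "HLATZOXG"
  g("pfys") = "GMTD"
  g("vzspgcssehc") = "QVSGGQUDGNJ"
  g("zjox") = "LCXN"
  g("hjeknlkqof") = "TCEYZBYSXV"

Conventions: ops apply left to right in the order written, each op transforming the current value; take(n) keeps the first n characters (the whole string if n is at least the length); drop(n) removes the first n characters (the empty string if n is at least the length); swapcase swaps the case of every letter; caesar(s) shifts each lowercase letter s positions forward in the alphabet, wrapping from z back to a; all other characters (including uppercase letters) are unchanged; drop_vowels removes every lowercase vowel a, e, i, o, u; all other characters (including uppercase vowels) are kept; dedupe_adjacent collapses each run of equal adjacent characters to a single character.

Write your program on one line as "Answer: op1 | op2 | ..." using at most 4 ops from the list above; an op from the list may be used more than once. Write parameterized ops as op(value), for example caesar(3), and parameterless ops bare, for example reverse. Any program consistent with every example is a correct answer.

reverse | caesar(14) | swapcase

Check, running the answer program on each example:
  "osk" -> "kso" -> "ygc" -> "YGC"
  "sjalfmxt" -> "txmflajs" -> "hlatzoxg" -> "HLATZOXG"
  "pfys" -> "syfp" -> "gmtd" -> "GMTD"
  "vzspgcssehc" -> "chesscgpszv" -> "qvsggqudgnj" -> "QVSGGQUDGNJ"
  "zjox" -> "xojz" -> "lcxn" -> "LCXN"
  "hjeknlkqof" -> "foqklnkejh" -> "tceyzbysxv" -> "TCEYZBYSXV"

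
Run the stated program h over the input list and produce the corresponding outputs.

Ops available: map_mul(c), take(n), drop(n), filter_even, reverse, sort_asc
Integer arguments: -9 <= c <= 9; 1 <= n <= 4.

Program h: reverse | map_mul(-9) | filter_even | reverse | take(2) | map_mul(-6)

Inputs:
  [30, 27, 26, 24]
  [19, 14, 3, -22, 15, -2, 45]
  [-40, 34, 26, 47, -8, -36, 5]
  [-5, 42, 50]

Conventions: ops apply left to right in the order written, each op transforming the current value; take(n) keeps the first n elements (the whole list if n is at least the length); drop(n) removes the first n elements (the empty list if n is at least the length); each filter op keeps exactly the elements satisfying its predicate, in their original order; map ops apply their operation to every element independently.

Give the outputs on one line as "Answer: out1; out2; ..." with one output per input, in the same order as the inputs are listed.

[1620, 1404]; [756, -1188]; [-2160, 1836]; [2268, 2700]

Execution, op by op:
  [30, 27, 26, 24] -> [24, 26, 27, 30] -> [-216, -234, -243, -270] -> [-216, -234, -270] -> [-270, -234, -216] -> [-270, -234] -> [1620, 1404]
  [19, 14, 3, -22, 15, -2, 45] -> [45, -2, 15, -22, 3, 14, 19] -> [-405, 18, -135, 198, -27, -126, -171] -> [18, 198, -126] -> [-126, 198, 18] -> [-126, 198] -> [756, -1188]
  [-40, 34, 26, 47, -8, -36, 5] -> [5, -36, -8, 47, 26, 34, -40] -> [-45, 324, 72, -423, -234, -306, 360] -> [324, 72, -234, -306, 360] -> [360, -306, -234, 72, 324] -> [360, -306] -> [-2160, 1836]
  [-5, 42, 50] -> [50, 42, -5] -> [-450, -378, 45] -> [-450, -378] -> [-378, -450] -> [-378, -450] -> [2268, 2700]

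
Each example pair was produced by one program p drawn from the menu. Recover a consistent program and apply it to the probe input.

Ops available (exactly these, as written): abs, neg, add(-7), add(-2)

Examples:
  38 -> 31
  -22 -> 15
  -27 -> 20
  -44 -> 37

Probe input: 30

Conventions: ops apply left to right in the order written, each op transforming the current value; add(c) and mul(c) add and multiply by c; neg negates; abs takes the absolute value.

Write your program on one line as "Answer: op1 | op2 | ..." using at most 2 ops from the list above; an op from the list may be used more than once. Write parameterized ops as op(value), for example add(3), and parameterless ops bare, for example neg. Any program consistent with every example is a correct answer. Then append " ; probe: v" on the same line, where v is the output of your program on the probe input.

abs | add(-7) ; probe: 23

Check, running the answer program on each example:
  38 -> 38 -> 31
  -22 -> 22 -> 15
  -27 -> 27 -> 20
  -44 -> 44 -> 37
  probe: 30 -> 30 -> 23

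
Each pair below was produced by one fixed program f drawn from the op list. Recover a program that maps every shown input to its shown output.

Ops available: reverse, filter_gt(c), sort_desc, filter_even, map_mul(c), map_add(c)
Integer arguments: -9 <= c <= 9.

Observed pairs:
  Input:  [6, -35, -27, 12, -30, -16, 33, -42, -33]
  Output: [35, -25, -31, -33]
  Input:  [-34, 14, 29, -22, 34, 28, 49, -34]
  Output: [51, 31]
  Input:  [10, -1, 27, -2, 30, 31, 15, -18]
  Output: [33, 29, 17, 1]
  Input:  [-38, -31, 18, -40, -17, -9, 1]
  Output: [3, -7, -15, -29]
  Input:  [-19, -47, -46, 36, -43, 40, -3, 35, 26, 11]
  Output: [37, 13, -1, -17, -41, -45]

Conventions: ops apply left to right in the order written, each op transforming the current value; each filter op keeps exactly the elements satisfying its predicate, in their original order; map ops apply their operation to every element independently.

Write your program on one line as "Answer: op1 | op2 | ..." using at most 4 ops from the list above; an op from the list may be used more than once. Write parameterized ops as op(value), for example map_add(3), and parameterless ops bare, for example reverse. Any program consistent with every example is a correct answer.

map_add(7) | sort_desc | filter_even | map_add(-5)

Check, running the answer program on each example:
  [6, -35, -27, 12, -30, -16, 33, -42, -33] -> [13, -28, -20, 19, -23, -9, 40, -35, -26] -> [40, 19, 13, -9, -20, -23, -26, -28, -35] -> [40, -20, -26, -28] -> [35, -25, -31, -33]
  [-34, 14, 29, -22, 34, 28, 49, -34] -> [-27, 21, 36, -15, 41, 35, 56, -27] -> [56, 41, 36, 35, 21, -15, -27, -27] -> [56, 36] -> [51, 31]
  [10, -1, 27, -2, 30, 31, 15, -18] -> [17, 6, 34, 5, 37, 38, 22, -11] -> [38, 37, 34, 22, 17, 6, 5, -11] -> [38, 34, 22, 6] -> [33, 29, 17, 1]
  [-38, -31, 18, -40, -17, -9, 1] -> [-31, -24, 25, -33, -10, -2, 8] -> [25, 8, -2, -10, -24, -31, -33] -> [8, -2, -10, -24] -> [3, -7, -15, -29]
  [-19, -47, -46, 36, -43, 40, -3, 35, 26, 11] -> [-12, -40, -39, 43, -36, 47, 4, 42, 33, 18] -> [47, 43, 42, 33, 18, 4, -12, -36, -39, -40] -> [42, 18, 4, -12, -36, -40] -> [37, 13, -1, -17, -41, -45]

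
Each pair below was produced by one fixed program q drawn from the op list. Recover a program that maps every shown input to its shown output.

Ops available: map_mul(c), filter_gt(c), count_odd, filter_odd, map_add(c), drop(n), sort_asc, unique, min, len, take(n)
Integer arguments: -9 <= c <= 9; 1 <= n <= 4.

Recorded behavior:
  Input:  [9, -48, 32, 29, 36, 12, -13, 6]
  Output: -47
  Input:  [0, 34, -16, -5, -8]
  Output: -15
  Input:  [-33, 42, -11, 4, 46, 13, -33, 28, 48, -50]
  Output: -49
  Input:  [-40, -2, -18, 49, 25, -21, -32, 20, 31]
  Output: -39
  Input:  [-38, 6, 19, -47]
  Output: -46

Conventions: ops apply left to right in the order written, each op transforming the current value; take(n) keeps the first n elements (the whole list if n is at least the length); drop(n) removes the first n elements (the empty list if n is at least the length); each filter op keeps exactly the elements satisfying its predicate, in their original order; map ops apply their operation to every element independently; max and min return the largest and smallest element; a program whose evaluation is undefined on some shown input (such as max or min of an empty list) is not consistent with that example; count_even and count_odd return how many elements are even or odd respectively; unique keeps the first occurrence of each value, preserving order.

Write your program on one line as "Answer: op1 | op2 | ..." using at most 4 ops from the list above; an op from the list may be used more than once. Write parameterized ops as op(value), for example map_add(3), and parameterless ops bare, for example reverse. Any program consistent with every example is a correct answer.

map_add(1) | sort_asc | min

Check, running the answer program on each example:
  [9, -48, 32, 29, 36, 12, -13, 6] -> [10, -47, 33, 30, 37, 13, -12, 7] -> [-47, -12, 7, 10, 13, 30, 33, 37] -> -47
  [0, 34, -16, -5, -8] -> [1, 35, -15, -4, -7] -> [-15, -7, -4, 1, 35] -> -15
  [-33, 42, -11, 4, 46, 13, -33, 28, 48, -50] -> [-32, 43, -10, 5, 47, 14, -32, 29, 49, -49] -> [-49, -32, -32, -10, 5, 14, 29, 43, 47, 49] -> -49
  [-40, -2, -18, 49, 25, -21, -32, 20, 31] -> [-39, -1, -17, 50, 26, -20, -31, 21, 32] -> [-39, -31, -20, -17, -1, 21, 26, 32, 50] -> -39
  [-38, 6, 19, -47] -> [-37, 7, 20, -46] -> [-46, -37, 7, 20] -> -46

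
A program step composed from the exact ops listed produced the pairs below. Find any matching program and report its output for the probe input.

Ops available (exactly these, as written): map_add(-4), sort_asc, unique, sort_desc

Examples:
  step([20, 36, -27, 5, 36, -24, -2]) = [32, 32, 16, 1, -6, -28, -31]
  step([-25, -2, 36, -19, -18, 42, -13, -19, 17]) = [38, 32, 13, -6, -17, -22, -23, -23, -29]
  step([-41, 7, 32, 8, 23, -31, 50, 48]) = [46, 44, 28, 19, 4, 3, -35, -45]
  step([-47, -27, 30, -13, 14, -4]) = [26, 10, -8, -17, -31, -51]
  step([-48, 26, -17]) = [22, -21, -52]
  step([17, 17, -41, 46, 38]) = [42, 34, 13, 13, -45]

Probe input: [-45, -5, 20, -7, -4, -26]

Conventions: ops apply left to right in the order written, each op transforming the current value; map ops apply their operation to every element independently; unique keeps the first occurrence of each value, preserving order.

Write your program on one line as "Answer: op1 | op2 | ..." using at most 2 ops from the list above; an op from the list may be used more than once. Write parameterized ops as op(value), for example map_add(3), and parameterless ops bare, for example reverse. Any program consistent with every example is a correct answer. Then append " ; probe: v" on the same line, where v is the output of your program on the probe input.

map_add(-4) | sort_desc ; probe: [16, -8, -9, -11, -30, -49]

Check, running the answer program on each example:
  [20, 36, -27, 5, 36, -24, -2] -> [16, 32, -31, 1, 32, -28, -6] -> [32, 32, 16, 1, -6, -28, -31]
  [-25, -2, 36, -19, -18, 42, -13, -19, 17] -> [-29, -6, 32, -23, -22, 38, -17, -23, 13] -> [38, 32, 13, -6, -17, -22, -23, -23, -29]
  [-41, 7, 32, 8, 23, -31, 50, 48] -> [-45, 3, 28, 4, 19, -35, 46, 44] -> [46, 44, 28, 19, 4, 3, -35, -45]
  [-47, -27, 30, -13, 14, -4] -> [-51, -31, 26, -17, 10, -8] -> [26, 10, -8, -17, -31, -51]
  [-48, 26, -17] -> [-52, 22, -21] -> [22, -21, -52]
  [17, 17, -41, 46, 38] -> [13, 13, -45, 42, 34] -> [42, 34, 13, 13, -45]
  probe: [-45, -5, 20, -7, -4, -26] -> [-49, -9, 16, -11, -8, -30] -> [16, -8, -9, -11, -30, -49]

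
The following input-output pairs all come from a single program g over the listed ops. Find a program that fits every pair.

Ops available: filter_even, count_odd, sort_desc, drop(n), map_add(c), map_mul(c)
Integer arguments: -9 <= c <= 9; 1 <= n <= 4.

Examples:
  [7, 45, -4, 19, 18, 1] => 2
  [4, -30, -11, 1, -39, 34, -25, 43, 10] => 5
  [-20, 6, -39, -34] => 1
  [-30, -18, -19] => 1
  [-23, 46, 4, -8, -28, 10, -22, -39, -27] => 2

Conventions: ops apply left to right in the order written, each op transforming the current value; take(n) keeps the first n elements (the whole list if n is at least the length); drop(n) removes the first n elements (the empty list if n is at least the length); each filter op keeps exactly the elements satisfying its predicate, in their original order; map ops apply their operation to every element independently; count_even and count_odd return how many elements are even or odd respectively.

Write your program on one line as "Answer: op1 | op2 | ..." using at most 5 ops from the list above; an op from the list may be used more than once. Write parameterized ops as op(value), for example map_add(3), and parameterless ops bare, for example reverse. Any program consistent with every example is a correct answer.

drop(2) | sort_desc | map_add(4) | count_odd

Check, running the answer program on each example:
  [7, 45, -4, 19, 18, 1] -> [-4, 19, 18, 1] -> [19, 18, 1, -4] -> [23, 22, 5, 0] -> 2
  [4, -30, -11, 1, -39, 34, -25, 43, 10] -> [-11, 1, -39, 34, -25, 43, 10] -> [43, 34, 10, 1, -11, -25, -39] -> [47, 38, 14, 5, -7, -21, -35] -> 5
  [-20, 6, -39, -34] -> [-39, -34] -> [-34, -39] -> [-30, -35] -> 1
  [-30, -18, -19] -> [-19] -> [-19] -> [-15] -> 1
  [-23, 46, 4, -8, -28, 10, -22, -39, -27] -> [4, -8, -28, 10, -22, -39, -27] -> [10, 4, -8, -22, -27, -28, -39] -> [14, 8, -4, -18, -23, -24, -35] -> 2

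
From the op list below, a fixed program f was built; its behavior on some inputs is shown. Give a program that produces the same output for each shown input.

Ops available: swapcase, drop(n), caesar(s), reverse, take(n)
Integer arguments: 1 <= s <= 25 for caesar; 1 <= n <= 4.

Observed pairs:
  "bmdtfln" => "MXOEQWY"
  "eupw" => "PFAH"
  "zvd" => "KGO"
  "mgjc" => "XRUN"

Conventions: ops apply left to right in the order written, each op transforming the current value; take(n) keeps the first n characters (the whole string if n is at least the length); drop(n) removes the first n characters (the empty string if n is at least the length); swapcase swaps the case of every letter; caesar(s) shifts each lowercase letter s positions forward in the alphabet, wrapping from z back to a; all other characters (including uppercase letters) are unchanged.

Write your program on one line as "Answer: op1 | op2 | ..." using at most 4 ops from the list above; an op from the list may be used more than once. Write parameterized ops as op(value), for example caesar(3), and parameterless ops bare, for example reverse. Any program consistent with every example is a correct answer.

caesar(2) | caesar(10) | caesar(25) | swapcase

Check, running the answer program on each example:
  "bmdtfln" -> "dofvhnp" -> "nypfrxz" -> "mxoeqwy" -> "MXOEQWY"
  "eupw" -> "gwry" -> "qgbi" -> "pfah" -> "PFAH"
  "zvd" -> "bxf" -> "lhp" -> "kgo" -> "KGO"
  "mgjc" -> "oile" -> "ysvo" -> "xrun" -> "XRUN"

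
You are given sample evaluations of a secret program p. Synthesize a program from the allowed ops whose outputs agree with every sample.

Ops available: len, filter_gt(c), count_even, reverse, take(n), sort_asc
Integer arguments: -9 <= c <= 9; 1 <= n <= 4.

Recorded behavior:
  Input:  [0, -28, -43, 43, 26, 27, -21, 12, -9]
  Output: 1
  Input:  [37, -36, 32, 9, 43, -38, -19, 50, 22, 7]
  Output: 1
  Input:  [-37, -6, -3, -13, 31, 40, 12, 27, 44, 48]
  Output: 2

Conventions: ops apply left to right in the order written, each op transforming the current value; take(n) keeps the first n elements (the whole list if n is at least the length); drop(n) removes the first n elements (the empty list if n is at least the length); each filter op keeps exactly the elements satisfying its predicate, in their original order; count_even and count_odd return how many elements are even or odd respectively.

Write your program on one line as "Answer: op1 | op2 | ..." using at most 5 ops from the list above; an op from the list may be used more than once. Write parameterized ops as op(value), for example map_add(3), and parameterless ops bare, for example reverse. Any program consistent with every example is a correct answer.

filter_gt(5) | take(3) | sort_asc | count_even

Check, running the answer program on each example:
  [0, -28, -43, 43, 26, 27, -21, 12, -9] -> [43, 26, 27, 12] -> [43, 26, 27] -> [26, 27, 43] -> 1
  [37, -36, 32, 9, 43, -38, -19, 50, 22, 7] -> [37, 32, 9, 43, 50, 22, 7] -> [37, 32, 9] -> [9, 32, 37] -> 1
  [-37, -6, -3, -13, 31, 40, 12, 27, 44, 48] -> [31, 40, 12, 27, 44, 48] -> [31, 40, 12] -> [12, 31, 40] -> 2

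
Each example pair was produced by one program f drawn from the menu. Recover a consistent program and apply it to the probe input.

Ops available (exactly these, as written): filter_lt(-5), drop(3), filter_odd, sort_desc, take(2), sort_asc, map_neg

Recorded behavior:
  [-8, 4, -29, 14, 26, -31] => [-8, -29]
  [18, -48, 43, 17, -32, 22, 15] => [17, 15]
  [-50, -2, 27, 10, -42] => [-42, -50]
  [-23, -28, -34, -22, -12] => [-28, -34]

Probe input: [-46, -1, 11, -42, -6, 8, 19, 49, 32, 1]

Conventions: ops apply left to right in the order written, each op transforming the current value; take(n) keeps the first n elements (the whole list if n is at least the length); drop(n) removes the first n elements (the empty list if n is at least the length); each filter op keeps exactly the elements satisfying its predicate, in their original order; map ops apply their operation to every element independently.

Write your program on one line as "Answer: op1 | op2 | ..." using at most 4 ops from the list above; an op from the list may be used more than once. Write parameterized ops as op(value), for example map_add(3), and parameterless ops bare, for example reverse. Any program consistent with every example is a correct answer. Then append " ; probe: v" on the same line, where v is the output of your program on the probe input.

sort_desc | drop(3) | take(2) ; probe: [11, 8]

Check, running the answer program on each example:
  [-8, 4, -29, 14, 26, -31] -> [26, 14, 4, -8, -29, -31] -> [-8, -29, -31] -> [-8, -29]
  [18, -48, 43, 17, -32, 22, 15] -> [43, 22, 18, 17, 15, -32, -48] -> [17, 15, -32, -48] -> [17, 15]
  [-50, -2, 27, 10, -42] -> [27, 10, -2, -42, -50] -> [-42, -50] -> [-42, -50]
  [-23, -28, -34, -22, -12] -> [-12, -22, -23, -28, -34] -> [-28, -34] -> [-28, -34]
  probe: [-46, -1, 11, -42, -6, 8, 19, 49, 32, 1] -> [49, 32, 19, 11, 8, 1, -1, -6, -42, -46] -> [11, 8, 1, -1, -6, -42, -46] -> [11, 8]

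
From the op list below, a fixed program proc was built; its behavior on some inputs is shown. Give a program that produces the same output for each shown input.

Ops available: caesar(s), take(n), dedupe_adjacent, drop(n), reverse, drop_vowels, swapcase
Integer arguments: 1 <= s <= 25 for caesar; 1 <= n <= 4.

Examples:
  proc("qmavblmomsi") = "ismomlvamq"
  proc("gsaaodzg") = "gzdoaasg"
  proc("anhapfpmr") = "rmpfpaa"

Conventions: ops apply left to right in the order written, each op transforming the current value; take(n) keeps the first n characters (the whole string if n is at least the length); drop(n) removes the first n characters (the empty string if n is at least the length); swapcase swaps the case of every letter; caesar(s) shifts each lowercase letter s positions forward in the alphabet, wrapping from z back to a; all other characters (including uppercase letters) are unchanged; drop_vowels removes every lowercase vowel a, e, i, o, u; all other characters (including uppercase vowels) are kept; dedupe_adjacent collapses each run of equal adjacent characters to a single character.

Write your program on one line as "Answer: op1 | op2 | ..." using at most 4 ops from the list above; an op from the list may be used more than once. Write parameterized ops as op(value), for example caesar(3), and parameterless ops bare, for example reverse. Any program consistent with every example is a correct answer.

caesar(7) | reverse | drop_vowels | caesar(19)

Check, running the answer program on each example:
  "qmavblmomsi" -> "xthcistvtzp" -> "pztvtsichtx" -> "pztvtschtx" -> "ismomlvamq"
  "gsaaodzg" -> "nzhhvkgn" -> "ngkvhhzn" -> "ngkvhhzn" -> "gzdoaasg"
  "anhapfpmr" -> "huohwmwty" -> "ytwmwhouh" -> "ytwmwhh" -> "rmpfpaa"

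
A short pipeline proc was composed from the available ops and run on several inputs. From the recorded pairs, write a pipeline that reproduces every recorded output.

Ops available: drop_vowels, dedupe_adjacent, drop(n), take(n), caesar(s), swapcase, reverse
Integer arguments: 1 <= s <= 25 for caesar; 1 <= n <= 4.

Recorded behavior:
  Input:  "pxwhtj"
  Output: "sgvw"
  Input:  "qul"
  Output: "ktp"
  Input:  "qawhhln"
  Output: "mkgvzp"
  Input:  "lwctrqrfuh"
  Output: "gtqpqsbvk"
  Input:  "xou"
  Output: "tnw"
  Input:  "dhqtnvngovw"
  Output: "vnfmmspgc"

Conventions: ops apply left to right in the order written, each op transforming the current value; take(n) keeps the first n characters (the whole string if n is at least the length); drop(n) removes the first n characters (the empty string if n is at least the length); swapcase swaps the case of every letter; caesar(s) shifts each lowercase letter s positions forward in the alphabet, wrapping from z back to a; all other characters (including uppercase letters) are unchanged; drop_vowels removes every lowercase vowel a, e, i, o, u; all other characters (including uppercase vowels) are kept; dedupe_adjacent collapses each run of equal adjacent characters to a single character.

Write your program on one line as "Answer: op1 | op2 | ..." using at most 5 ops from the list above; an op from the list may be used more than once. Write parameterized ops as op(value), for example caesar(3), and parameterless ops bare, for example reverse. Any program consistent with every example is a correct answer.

dedupe_adjacent | caesar(25) | drop_vowels | reverse

Check, running the answer program on each example:
  "pxwhtj" -> "pxwhtj" -> "owvgsi" -> "wvgs" -> "sgvw"
  "qul" -> "qul" -> "ptk" -> "ptk" -> "ktp"
  "qawhhln" -> "qawhln" -> "pzvgkm" -> "pzvgkm" -> "mkgvzp"
  "lwctrqrfuh" -> "lwctrqrfuh" -> "kvbsqpqetg" -> "kvbsqpqtg" -> "gtqpqsbvk"
  "xou" -> "xou" -> "wnt" -> "wnt" -> "tnw"
  "dhqtnvngovw" -> "dhqtnvngovw" -> "cgpsmumfnuv" -> "cgpsmmfnv" -> "vnfmmspgc"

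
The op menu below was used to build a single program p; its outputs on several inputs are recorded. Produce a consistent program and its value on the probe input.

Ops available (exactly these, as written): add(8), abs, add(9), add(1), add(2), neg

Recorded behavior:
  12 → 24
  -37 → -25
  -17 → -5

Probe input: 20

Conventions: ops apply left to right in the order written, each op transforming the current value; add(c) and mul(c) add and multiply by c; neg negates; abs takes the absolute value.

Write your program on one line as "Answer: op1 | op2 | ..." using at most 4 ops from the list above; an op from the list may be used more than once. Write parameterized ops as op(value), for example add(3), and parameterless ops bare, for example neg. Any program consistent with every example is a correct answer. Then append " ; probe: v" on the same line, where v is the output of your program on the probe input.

add(9) | add(1) | add(2) ; probe: 32

Check, running the answer program on each example:
  12 -> 21 -> 22 -> 24
  -37 -> -28 -> -27 -> -25
  -17 -> -8 -> -7 -> -5
  probe: 20 -> 29 -> 30 -> 32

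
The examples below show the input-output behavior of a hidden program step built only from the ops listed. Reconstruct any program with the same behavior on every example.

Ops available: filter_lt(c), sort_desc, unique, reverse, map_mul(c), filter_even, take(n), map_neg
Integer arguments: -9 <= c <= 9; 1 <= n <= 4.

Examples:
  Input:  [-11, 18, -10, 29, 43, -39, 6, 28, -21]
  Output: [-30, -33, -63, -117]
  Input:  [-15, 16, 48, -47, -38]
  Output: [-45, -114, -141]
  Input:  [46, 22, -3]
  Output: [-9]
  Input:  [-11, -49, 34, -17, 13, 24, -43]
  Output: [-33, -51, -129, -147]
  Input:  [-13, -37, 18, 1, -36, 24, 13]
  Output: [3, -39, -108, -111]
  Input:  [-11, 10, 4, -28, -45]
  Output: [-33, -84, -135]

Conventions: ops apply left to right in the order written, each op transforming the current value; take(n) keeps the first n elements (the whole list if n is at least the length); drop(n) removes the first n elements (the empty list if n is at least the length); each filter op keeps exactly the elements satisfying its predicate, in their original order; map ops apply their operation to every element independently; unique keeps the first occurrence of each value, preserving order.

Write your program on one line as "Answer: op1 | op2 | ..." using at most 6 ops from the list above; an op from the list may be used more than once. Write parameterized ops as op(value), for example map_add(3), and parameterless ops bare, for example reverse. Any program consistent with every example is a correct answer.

filter_lt(7) | map_neg | map_mul(-3) | filter_lt(5) | sort_desc

Check, running the answer program on each example:
  [-11, 18, -10, 29, 43, -39, 6, 28, -21] -> [-11, -10, -39, 6, -21] -> [11, 10, 39, -6, 21] -> [-33, -30, -117, 18, -63] -> [-33, -30, -117, -63] -> [-30, -33, -63, -117]
  [-15, 16, 48, -47, -38] -> [-15, -47, -38] -> [15, 47, 38] -> [-45, -141, -114] -> [-45, -141, -114] -> [-45, -114, -141]
  [46, 22, -3] -> [-3] -> [3] -> [-9] -> [-9] -> [-9]
  [-11, -49, 34, -17, 13, 24, -43] -> [-11, -49, -17, -43] -> [11, 49, 17, 43] -> [-33, -147, -51, -129] -> [-33, -147, -51, -129] -> [-33, -51, -129, -147]
  [-13, -37, 18, 1, -36, 24, 13] -> [-13, -37, 1, -36] -> [13, 37, -1, 36] -> [-39, -111, 3, -108] -> [-39, -111, 3, -108] -> [3, -39, -108, -111]
  [-11, 10, 4, -28, -45] -> [-11, 4, -28, -45] -> [11, -4, 28, 45] -> [-33, 12, -84, -135] -> [-33, -84, -135] -> [-33, -84, -135]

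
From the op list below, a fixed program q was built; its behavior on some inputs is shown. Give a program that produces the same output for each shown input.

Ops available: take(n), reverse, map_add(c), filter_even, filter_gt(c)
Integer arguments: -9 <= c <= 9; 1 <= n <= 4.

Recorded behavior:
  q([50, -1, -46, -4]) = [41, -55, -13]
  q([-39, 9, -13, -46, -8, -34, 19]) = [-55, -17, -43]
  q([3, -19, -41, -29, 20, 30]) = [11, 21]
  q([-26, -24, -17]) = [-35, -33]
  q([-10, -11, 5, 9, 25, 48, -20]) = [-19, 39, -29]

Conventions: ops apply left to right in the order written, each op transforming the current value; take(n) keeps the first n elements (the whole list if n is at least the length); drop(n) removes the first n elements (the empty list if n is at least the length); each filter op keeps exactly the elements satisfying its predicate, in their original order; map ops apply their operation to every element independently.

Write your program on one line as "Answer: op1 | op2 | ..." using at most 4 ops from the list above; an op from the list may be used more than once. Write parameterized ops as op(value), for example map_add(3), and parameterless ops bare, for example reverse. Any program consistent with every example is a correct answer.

filter_even | reverse | map_add(-9) | reverse

Check, running the answer program on each example:
  [50, -1, -46, -4] -> [50, -46, -4] -> [-4, -46, 50] -> [-13, -55, 41] -> [41, -55, -13]
  [-39, 9, -13, -46, -8, -34, 19] -> [-46, -8, -34] -> [-34, -8, -46] -> [-43, -17, -55] -> [-55, -17, -43]
  [3, -19, -41, -29, 20, 30] -> [20, 30] -> [30, 20] -> [21, 11] -> [11, 21]
  [-26, -24, -17] -> [-26, -24] -> [-24, -26] -> [-33, -35] -> [-35, -33]
  [-10, -11, 5, 9, 25, 48, -20] -> [-10, 48, -20] -> [-20, 48, -10] -> [-29, 39, -19] -> [-19, 39, -29]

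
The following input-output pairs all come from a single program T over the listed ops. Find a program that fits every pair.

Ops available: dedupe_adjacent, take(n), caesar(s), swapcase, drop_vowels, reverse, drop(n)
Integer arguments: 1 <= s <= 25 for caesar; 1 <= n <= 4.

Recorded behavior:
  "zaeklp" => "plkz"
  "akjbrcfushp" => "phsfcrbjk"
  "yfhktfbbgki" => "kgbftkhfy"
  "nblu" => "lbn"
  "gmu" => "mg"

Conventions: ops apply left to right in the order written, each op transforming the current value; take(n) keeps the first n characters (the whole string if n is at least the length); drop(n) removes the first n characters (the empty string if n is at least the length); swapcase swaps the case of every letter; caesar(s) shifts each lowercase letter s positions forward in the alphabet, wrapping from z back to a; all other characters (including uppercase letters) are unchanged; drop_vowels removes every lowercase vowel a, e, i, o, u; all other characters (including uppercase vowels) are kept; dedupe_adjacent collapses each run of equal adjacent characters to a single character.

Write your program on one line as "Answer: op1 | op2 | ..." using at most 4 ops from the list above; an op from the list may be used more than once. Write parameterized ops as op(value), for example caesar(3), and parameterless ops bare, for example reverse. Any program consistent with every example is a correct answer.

reverse | dedupe_adjacent | drop_vowels

Check, running the answer program on each example:
  "zaeklp" -> "plkeaz" -> "plkeaz" -> "plkz"
  "akjbrcfushp" -> "phsufcrbjka" -> "phsufcrbjka" -> "phsfcrbjk"
  "yfhktfbbgki" -> "ikgbbftkhfy" -> "ikgbftkhfy" -> "kgbftkhfy"
  "nblu" -> "ulbn" -> "ulbn" -> "lbn"
  "gmu" -> "umg" -> "umg" -> "mg"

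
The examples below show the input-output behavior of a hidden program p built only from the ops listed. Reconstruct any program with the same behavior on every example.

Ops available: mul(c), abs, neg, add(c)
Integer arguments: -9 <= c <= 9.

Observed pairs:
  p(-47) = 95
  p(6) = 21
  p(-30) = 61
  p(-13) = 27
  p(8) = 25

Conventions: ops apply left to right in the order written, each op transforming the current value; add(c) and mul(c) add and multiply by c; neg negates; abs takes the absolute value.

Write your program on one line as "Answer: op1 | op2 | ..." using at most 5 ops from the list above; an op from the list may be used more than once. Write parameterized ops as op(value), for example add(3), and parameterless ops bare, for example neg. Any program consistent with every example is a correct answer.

mul(2) | add(4) | abs | add(5)

Check, running the answer program on each example:
  -47 -> -94 -> -90 -> 90 -> 95
  6 -> 12 -> 16 -> 16 -> 21
  -30 -> -60 -> -56 -> 56 -> 61
  -13 -> -26 -> -22 -> 22 -> 27
  8 -> 16 -> 20 -> 20 -> 25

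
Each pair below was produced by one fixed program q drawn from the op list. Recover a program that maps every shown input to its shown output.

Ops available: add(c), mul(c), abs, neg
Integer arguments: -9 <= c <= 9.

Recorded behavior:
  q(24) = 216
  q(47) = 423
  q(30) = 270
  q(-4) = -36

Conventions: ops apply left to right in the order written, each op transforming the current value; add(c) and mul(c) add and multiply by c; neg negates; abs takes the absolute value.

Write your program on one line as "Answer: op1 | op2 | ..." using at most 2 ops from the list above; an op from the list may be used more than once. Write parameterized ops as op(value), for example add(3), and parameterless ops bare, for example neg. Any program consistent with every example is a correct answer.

neg | mul(-9)

Check, running the answer program on each example:
  24 -> -24 -> 216
  47 -> -47 -> 423
  30 -> -30 -> 270
  -4 -> 4 -> -36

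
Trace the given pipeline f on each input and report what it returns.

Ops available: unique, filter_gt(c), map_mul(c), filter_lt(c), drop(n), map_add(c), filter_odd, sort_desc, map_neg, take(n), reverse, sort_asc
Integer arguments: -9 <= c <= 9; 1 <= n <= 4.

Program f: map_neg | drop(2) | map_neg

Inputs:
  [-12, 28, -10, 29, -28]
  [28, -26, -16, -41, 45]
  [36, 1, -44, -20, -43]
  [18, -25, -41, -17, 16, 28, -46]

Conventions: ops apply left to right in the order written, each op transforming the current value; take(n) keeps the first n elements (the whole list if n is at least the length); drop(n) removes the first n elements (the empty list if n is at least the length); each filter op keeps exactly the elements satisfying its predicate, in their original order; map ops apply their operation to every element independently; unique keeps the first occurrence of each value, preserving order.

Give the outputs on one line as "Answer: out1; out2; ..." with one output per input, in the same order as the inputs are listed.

[-10, 29, -28]; [-16, -41, 45]; [-44, -20, -43]; [-41, -17, 16, 28, -46]

Execution, op by op:
  [-12, 28, -10, 29, -28] -> [12, -28, 10, -29, 28] -> [10, -29, 28] -> [-10, 29, -28]
  [28, -26, -16, -41, 45] -> [-28, 26, 16, 41, -45] -> [16, 41, -45] -> [-16, -41, 45]
  [36, 1, -44, -20, -43] -> [-36, -1, 44, 20, 43] -> [44, 20, 43] -> [-44, -20, -43]
  [18, -25, -41, -17, 16, 28, -46] -> [-18, 25, 41, 17, -16, -28, 46] -> [41, 17, -16, -28, 46] -> [-41, -17, 16, 28, -46]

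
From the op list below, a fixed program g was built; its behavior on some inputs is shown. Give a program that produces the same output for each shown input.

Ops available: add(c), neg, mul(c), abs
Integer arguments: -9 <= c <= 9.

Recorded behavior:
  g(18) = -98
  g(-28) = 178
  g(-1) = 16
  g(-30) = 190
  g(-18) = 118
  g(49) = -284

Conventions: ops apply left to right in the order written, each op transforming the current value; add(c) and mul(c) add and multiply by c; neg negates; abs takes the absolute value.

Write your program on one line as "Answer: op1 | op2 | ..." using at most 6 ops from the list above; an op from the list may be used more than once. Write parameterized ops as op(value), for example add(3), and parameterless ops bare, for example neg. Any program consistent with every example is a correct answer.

mul(-6) | add(5) | neg | add(-5) | neg

Check, running the answer program on each example:
  18 -> -108 -> -103 -> 103 -> 98 -> -98
  -28 -> 168 -> 173 -> -173 -> -178 -> 178
  -1 -> 6 -> 11 -> -11 -> -16 -> 16
  -30 -> 180 -> 185 -> -185 -> -190 -> 190
  -18 -> 108 -> 113 -> -113 -> -118 -> 118
  49 -> -294 -> -289 -> 289 -> 284 -> -284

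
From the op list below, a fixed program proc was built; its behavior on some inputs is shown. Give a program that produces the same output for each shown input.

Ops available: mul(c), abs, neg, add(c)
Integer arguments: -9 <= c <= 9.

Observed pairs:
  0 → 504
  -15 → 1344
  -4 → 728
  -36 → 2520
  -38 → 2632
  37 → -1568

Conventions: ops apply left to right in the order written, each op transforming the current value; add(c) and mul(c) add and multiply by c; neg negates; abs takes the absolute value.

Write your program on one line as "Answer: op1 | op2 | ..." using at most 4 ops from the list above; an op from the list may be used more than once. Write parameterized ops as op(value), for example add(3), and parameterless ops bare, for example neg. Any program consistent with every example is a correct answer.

neg | add(9) | mul(8) | mul(7)

Check, running the answer program on each example:
  0 -> 0 -> 9 -> 72 -> 504
  -15 -> 15 -> 24 -> 192 -> 1344
  -4 -> 4 -> 13 -> 104 -> 728
  -36 -> 36 -> 45 -> 360 -> 2520
  -38 -> 38 -> 47 -> 376 -> 2632
  37 -> -37 -> -28 -> -224 -> -1568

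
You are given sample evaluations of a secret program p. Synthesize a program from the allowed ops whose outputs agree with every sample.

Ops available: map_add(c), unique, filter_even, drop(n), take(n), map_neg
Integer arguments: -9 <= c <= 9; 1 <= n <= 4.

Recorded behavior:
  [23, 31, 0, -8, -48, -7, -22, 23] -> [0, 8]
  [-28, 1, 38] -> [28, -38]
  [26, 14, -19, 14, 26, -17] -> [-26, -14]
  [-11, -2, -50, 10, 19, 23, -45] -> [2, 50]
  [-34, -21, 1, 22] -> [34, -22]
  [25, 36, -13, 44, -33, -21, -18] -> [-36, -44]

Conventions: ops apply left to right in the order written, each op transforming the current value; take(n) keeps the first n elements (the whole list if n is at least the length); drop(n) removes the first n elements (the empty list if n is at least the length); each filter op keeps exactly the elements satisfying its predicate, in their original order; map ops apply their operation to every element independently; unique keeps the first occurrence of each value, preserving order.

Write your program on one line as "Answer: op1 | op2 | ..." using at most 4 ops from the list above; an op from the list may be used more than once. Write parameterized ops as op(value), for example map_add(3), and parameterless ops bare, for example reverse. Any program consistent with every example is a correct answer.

unique | map_neg | filter_even | take(2)

Check, running the answer program on each example:
  [23, 31, 0, -8, -48, -7, -22, 23] -> [23, 31, 0, -8, -48, -7, -22] -> [-23, -31, 0, 8, 48, 7, 22] -> [0, 8, 48, 22] -> [0, 8]
  [-28, 1, 38] -> [-28, 1, 38] -> [28, -1, -38] -> [28, -38] -> [28, -38]
  [26, 14, -19, 14, 26, -17] -> [26, 14, -19, -17] -> [-26, -14, 19, 17] -> [-26, -14] -> [-26, -14]
  [-11, -2, -50, 10, 19, 23, -45] -> [-11, -2, -50, 10, 19, 23, -45] -> [11, 2, 50, -10, -19, -23, 45] -> [2, 50, -10] -> [2, 50]
  [-34, -21, 1, 22] -> [-34, -21, 1, 22] -> [34, 21, -1, -22] -> [34, -22] -> [34, -22]
  [25, 36, -13, 44, -33, -21, -18] -> [25, 36, -13, 44, -33, -21, -18] -> [-25, -36, 13, -44, 33, 21, 18] -> [-36, -44, 18] -> [-36, -44]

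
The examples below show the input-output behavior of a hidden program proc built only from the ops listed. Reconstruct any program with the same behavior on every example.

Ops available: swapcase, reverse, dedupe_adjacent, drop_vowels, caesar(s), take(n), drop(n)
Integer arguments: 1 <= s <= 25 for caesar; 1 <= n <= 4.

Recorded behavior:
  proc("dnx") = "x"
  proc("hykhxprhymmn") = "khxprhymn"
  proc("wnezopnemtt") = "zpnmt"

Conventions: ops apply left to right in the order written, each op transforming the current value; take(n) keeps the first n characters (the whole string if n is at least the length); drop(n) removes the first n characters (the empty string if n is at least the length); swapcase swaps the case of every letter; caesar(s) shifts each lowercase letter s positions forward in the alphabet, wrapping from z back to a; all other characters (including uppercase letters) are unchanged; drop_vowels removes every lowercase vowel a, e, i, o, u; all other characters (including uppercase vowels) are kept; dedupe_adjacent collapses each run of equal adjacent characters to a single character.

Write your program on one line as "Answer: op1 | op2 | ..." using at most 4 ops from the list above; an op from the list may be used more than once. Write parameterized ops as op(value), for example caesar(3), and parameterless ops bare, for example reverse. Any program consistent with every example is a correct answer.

drop_vowels | drop(2) | dedupe_adjacent

Check, running the answer program on each example:
  "dnx" -> "dnx" -> "x" -> "x"
  "hykhxprhymmn" -> "hykhxprhymmn" -> "khxprhymmn" -> "khxprhymn"
  "wnezopnemtt" -> "wnzpnmtt" -> "zpnmtt" -> "zpnmt"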